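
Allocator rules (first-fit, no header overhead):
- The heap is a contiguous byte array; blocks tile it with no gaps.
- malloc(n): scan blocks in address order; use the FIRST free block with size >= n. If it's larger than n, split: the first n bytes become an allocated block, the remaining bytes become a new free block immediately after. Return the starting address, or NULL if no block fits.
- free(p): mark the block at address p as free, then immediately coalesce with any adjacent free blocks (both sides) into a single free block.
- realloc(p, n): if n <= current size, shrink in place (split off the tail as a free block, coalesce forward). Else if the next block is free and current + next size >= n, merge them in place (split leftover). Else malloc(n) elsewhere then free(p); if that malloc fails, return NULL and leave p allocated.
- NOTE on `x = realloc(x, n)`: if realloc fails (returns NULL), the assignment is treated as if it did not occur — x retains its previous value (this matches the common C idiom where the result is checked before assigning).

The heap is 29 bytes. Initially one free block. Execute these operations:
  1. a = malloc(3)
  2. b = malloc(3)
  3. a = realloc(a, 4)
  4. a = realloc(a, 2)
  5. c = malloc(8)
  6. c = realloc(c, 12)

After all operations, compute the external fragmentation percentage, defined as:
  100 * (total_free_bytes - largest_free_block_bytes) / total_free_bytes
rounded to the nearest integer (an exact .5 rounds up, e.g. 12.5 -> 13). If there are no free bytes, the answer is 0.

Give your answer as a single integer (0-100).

Op 1: a = malloc(3) -> a = 0; heap: [0-2 ALLOC][3-28 FREE]
Op 2: b = malloc(3) -> b = 3; heap: [0-2 ALLOC][3-5 ALLOC][6-28 FREE]
Op 3: a = realloc(a, 4) -> a = 6; heap: [0-2 FREE][3-5 ALLOC][6-9 ALLOC][10-28 FREE]
Op 4: a = realloc(a, 2) -> a = 6; heap: [0-2 FREE][3-5 ALLOC][6-7 ALLOC][8-28 FREE]
Op 5: c = malloc(8) -> c = 8; heap: [0-2 FREE][3-5 ALLOC][6-7 ALLOC][8-15 ALLOC][16-28 FREE]
Op 6: c = realloc(c, 12) -> c = 8; heap: [0-2 FREE][3-5 ALLOC][6-7 ALLOC][8-19 ALLOC][20-28 FREE]
Free blocks: [3 9] total_free=12 largest=9 -> 100*(12-9)/12 = 300/12 = 25

Answer: 25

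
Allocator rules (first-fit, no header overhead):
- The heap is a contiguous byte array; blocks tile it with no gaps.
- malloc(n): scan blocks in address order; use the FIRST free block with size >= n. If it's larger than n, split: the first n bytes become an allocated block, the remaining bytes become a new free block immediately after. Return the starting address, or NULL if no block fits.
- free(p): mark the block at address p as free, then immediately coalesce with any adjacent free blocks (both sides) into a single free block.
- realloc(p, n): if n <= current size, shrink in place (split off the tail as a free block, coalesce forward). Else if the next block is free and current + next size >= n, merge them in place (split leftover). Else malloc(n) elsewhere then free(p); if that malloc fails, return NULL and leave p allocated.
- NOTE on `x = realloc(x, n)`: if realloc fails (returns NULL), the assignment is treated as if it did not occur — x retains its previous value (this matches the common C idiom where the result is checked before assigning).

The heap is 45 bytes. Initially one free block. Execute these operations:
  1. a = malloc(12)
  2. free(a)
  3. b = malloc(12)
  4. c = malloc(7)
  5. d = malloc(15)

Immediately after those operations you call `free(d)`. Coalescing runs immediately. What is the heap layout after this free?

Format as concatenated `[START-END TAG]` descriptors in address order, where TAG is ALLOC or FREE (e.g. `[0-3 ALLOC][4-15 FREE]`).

Answer: [0-11 ALLOC][12-18 ALLOC][19-44 FREE]

Derivation:
Op 1: a = malloc(12) -> a = 0; heap: [0-11 ALLOC][12-44 FREE]
Op 2: free(a) -> (freed a); heap: [0-44 FREE]
Op 3: b = malloc(12) -> b = 0; heap: [0-11 ALLOC][12-44 FREE]
Op 4: c = malloc(7) -> c = 12; heap: [0-11 ALLOC][12-18 ALLOC][19-44 FREE]
Op 5: d = malloc(15) -> d = 19; heap: [0-11 ALLOC][12-18 ALLOC][19-33 ALLOC][34-44 FREE]
free(d): d = 19 -> block [19-33 ALLOC]; mark free, coalesce with adjacent free neighbors -> [0-11 ALLOC][12-18 ALLOC][19-44 FREE]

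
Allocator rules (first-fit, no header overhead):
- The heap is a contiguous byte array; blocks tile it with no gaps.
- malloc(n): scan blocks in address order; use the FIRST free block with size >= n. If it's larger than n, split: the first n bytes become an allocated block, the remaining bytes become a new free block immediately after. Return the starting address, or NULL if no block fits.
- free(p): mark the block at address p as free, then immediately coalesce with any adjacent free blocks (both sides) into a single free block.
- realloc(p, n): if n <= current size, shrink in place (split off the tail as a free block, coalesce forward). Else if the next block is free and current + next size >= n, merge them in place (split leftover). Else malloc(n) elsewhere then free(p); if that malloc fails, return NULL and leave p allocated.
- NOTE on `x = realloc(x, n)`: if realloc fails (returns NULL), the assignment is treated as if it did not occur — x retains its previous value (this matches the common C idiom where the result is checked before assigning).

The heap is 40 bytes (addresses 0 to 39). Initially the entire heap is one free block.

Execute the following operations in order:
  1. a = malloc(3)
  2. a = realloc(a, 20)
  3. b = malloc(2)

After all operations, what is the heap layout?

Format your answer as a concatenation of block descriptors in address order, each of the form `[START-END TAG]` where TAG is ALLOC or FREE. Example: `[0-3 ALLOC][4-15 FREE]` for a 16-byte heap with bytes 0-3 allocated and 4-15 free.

Answer: [0-19 ALLOC][20-21 ALLOC][22-39 FREE]

Derivation:
Op 1: a = malloc(3) -> a = 0; heap: [0-2 ALLOC][3-39 FREE]
Op 2: a = realloc(a, 20) -> a = 0; heap: [0-19 ALLOC][20-39 FREE]
Op 3: b = malloc(2) -> b = 20; heap: [0-19 ALLOC][20-21 ALLOC][22-39 FREE]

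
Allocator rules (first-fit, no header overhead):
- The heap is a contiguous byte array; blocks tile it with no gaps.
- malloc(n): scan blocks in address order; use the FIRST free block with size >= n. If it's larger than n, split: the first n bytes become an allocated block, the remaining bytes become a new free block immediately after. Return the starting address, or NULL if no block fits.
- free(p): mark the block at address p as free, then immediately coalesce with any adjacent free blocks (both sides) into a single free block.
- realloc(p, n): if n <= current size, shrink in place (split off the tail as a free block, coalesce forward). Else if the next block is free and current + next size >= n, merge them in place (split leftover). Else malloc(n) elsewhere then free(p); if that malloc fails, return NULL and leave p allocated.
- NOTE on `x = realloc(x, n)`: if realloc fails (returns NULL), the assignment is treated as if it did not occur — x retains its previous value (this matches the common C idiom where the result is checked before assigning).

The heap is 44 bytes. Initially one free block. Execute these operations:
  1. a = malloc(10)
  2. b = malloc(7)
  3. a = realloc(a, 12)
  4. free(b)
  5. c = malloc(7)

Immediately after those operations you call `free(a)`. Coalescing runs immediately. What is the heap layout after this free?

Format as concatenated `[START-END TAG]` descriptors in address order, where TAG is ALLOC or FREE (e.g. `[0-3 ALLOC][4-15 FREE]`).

Op 1: a = malloc(10) -> a = 0; heap: [0-9 ALLOC][10-43 FREE]
Op 2: b = malloc(7) -> b = 10; heap: [0-9 ALLOC][10-16 ALLOC][17-43 FREE]
Op 3: a = realloc(a, 12) -> a = 17; heap: [0-9 FREE][10-16 ALLOC][17-28 ALLOC][29-43 FREE]
Op 4: free(b) -> (freed b); heap: [0-16 FREE][17-28 ALLOC][29-43 FREE]
Op 5: c = malloc(7) -> c = 0; heap: [0-6 ALLOC][7-16 FREE][17-28 ALLOC][29-43 FREE]
free(a): a = 17 -> block [17-28 ALLOC]; mark free, coalesce with adjacent free neighbors -> [0-6 ALLOC][7-43 FREE]

Answer: [0-6 ALLOC][7-43 FREE]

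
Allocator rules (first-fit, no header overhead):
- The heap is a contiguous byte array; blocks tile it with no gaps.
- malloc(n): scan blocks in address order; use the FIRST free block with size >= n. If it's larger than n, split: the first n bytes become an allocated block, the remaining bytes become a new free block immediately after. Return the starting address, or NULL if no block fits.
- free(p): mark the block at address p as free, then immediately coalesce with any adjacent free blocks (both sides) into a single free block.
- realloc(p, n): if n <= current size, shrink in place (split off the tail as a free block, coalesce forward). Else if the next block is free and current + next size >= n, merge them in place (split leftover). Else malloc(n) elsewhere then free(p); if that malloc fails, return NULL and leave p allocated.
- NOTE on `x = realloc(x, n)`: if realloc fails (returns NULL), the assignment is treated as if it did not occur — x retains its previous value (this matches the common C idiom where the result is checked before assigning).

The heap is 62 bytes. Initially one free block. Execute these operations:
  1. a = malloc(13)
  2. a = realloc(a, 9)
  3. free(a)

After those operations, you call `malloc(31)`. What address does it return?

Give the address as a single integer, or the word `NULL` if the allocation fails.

Op 1: a = malloc(13) -> a = 0; heap: [0-12 ALLOC][13-61 FREE]
Op 2: a = realloc(a, 9) -> a = 0; heap: [0-8 ALLOC][9-61 FREE]
Op 3: free(a) -> (freed a); heap: [0-61 FREE]
malloc(31): first-fit scan over [0-61 FREE] -> 0

Answer: 0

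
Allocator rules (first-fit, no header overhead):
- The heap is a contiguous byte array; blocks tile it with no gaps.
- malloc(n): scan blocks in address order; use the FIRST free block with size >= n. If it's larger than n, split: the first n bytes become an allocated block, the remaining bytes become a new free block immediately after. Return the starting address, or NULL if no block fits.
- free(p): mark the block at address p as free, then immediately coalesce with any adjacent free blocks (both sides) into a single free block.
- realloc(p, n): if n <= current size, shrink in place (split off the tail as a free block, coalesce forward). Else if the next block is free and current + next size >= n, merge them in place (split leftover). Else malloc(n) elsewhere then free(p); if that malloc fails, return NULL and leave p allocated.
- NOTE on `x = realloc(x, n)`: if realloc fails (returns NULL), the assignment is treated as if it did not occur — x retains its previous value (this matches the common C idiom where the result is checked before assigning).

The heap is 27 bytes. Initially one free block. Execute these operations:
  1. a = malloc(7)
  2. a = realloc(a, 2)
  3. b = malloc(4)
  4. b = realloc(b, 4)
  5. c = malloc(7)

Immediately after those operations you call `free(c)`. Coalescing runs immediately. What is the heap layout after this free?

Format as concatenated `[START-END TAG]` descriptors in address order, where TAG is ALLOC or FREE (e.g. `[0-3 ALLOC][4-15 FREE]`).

Op 1: a = malloc(7) -> a = 0; heap: [0-6 ALLOC][7-26 FREE]
Op 2: a = realloc(a, 2) -> a = 0; heap: [0-1 ALLOC][2-26 FREE]
Op 3: b = malloc(4) -> b = 2; heap: [0-1 ALLOC][2-5 ALLOC][6-26 FREE]
Op 4: b = realloc(b, 4) -> b = 2; heap: [0-1 ALLOC][2-5 ALLOC][6-26 FREE]
Op 5: c = malloc(7) -> c = 6; heap: [0-1 ALLOC][2-5 ALLOC][6-12 ALLOC][13-26 FREE]
free(c): c = 6 -> block [6-12 ALLOC]; mark free, coalesce with adjacent free neighbors -> [0-1 ALLOC][2-5 ALLOC][6-26 FREE]

Answer: [0-1 ALLOC][2-5 ALLOC][6-26 FREE]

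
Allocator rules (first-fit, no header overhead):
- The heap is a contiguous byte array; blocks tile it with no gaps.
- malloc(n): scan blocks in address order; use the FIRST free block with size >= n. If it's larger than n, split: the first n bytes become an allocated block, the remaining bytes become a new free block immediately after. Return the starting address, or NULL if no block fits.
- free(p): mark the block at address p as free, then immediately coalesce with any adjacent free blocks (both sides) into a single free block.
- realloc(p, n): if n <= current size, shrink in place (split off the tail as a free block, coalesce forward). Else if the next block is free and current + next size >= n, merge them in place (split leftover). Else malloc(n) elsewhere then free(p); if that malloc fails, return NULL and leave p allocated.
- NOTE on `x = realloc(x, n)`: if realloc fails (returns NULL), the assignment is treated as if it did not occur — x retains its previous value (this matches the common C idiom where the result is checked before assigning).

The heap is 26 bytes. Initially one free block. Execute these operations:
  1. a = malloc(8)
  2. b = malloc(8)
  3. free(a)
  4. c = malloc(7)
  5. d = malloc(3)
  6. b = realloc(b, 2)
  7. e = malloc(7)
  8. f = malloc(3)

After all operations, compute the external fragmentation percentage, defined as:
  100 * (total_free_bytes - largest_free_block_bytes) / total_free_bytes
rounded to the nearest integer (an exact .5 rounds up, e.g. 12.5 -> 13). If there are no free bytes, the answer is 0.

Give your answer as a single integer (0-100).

Answer: 25

Derivation:
Op 1: a = malloc(8) -> a = 0; heap: [0-7 ALLOC][8-25 FREE]
Op 2: b = malloc(8) -> b = 8; heap: [0-7 ALLOC][8-15 ALLOC][16-25 FREE]
Op 3: free(a) -> (freed a); heap: [0-7 FREE][8-15 ALLOC][16-25 FREE]
Op 4: c = malloc(7) -> c = 0; heap: [0-6 ALLOC][7-7 FREE][8-15 ALLOC][16-25 FREE]
Op 5: d = malloc(3) -> d = 16; heap: [0-6 ALLOC][7-7 FREE][8-15 ALLOC][16-18 ALLOC][19-25 FREE]
Op 6: b = realloc(b, 2) -> b = 8; heap: [0-6 ALLOC][7-7 FREE][8-9 ALLOC][10-15 FREE][16-18 ALLOC][19-25 FREE]
Op 7: e = malloc(7) -> e = 19; heap: [0-6 ALLOC][7-7 FREE][8-9 ALLOC][10-15 FREE][16-18 ALLOC][19-25 ALLOC]
Op 8: f = malloc(3) -> f = 10; heap: [0-6 ALLOC][7-7 FREE][8-9 ALLOC][10-12 ALLOC][13-15 FREE][16-18 ALLOC][19-25 ALLOC]
Free blocks: [1 3] total_free=4 largest=3 -> 100*(4-3)/4 = 100/4 = 25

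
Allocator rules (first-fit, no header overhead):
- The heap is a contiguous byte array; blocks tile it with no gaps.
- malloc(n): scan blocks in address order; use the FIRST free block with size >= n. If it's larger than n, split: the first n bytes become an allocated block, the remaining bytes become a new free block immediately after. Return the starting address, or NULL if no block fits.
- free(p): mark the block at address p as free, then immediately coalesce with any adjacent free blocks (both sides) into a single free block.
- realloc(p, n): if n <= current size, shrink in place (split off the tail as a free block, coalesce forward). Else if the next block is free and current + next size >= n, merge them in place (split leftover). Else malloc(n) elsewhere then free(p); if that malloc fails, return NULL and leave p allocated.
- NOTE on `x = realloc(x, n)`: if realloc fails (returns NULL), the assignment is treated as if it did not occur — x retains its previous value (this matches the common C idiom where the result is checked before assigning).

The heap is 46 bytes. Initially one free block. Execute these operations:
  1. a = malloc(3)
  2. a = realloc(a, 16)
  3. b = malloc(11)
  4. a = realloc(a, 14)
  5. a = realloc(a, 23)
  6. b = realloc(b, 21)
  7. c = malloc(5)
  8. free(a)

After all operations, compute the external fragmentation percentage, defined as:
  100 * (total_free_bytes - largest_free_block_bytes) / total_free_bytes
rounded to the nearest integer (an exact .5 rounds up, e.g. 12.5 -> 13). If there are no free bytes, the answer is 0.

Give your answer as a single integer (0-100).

Op 1: a = malloc(3) -> a = 0; heap: [0-2 ALLOC][3-45 FREE]
Op 2: a = realloc(a, 16) -> a = 0; heap: [0-15 ALLOC][16-45 FREE]
Op 3: b = malloc(11) -> b = 16; heap: [0-15 ALLOC][16-26 ALLOC][27-45 FREE]
Op 4: a = realloc(a, 14) -> a = 0; heap: [0-13 ALLOC][14-15 FREE][16-26 ALLOC][27-45 FREE]
Op 5: a = realloc(a, 23) -> NULL (a unchanged); heap: [0-13 ALLOC][14-15 FREE][16-26 ALLOC][27-45 FREE]
Op 6: b = realloc(b, 21) -> b = 16; heap: [0-13 ALLOC][14-15 FREE][16-36 ALLOC][37-45 FREE]
Op 7: c = malloc(5) -> c = 37; heap: [0-13 ALLOC][14-15 FREE][16-36 ALLOC][37-41 ALLOC][42-45 FREE]
Op 8: free(a) -> (freed a); heap: [0-15 FREE][16-36 ALLOC][37-41 ALLOC][42-45 FREE]
Free blocks: [16 4] total_free=20 largest=16 -> 100*(20-16)/20 = 400/20 = 20

Answer: 20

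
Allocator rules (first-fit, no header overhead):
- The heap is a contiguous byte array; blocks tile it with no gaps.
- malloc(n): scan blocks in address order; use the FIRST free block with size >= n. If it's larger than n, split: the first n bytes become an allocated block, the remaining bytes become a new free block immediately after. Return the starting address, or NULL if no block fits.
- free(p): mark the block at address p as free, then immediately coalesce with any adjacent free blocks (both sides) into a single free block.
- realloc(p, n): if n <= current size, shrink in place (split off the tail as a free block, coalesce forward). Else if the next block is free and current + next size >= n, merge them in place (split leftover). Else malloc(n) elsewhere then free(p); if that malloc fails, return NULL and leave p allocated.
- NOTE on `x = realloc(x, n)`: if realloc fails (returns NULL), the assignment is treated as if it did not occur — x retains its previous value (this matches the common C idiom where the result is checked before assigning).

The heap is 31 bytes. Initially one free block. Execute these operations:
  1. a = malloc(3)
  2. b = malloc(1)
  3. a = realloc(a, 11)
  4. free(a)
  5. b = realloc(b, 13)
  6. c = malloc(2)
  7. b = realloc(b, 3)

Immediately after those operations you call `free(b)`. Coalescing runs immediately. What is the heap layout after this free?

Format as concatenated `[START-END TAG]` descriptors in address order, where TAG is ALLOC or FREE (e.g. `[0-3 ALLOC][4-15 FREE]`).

Answer: [0-1 ALLOC][2-30 FREE]

Derivation:
Op 1: a = malloc(3) -> a = 0; heap: [0-2 ALLOC][3-30 FREE]
Op 2: b = malloc(1) -> b = 3; heap: [0-2 ALLOC][3-3 ALLOC][4-30 FREE]
Op 3: a = realloc(a, 11) -> a = 4; heap: [0-2 FREE][3-3 ALLOC][4-14 ALLOC][15-30 FREE]
Op 4: free(a) -> (freed a); heap: [0-2 FREE][3-3 ALLOC][4-30 FREE]
Op 5: b = realloc(b, 13) -> b = 3; heap: [0-2 FREE][3-15 ALLOC][16-30 FREE]
Op 6: c = malloc(2) -> c = 0; heap: [0-1 ALLOC][2-2 FREE][3-15 ALLOC][16-30 FREE]
Op 7: b = realloc(b, 3) -> b = 3; heap: [0-1 ALLOC][2-2 FREE][3-5 ALLOC][6-30 FREE]
free(b): b = 3 -> block [3-5 ALLOC]; mark free, coalesce with adjacent free neighbors -> [0-1 ALLOC][2-30 FREE]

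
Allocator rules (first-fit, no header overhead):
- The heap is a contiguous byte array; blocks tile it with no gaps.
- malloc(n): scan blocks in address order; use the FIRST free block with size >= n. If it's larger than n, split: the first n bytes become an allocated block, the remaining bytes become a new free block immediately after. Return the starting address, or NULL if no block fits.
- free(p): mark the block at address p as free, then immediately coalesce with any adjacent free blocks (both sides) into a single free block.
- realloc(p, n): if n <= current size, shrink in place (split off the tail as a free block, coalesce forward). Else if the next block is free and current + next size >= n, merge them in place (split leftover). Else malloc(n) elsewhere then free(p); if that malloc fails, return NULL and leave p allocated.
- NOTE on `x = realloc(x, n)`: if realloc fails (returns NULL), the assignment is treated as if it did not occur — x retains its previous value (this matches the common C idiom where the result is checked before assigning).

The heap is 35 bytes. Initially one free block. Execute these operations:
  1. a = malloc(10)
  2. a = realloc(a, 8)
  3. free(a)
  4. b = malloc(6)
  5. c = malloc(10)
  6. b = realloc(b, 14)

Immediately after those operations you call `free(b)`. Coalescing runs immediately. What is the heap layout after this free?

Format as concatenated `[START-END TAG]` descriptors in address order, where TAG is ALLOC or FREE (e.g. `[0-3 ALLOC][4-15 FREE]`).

Answer: [0-5 FREE][6-15 ALLOC][16-34 FREE]

Derivation:
Op 1: a = malloc(10) -> a = 0; heap: [0-9 ALLOC][10-34 FREE]
Op 2: a = realloc(a, 8) -> a = 0; heap: [0-7 ALLOC][8-34 FREE]
Op 3: free(a) -> (freed a); heap: [0-34 FREE]
Op 4: b = malloc(6) -> b = 0; heap: [0-5 ALLOC][6-34 FREE]
Op 5: c = malloc(10) -> c = 6; heap: [0-5 ALLOC][6-15 ALLOC][16-34 FREE]
Op 6: b = realloc(b, 14) -> b = 16; heap: [0-5 FREE][6-15 ALLOC][16-29 ALLOC][30-34 FREE]
free(b): b = 16 -> block [16-29 ALLOC]; mark free, coalesce with adjacent free neighbors -> [0-5 FREE][6-15 ALLOC][16-34 FREE]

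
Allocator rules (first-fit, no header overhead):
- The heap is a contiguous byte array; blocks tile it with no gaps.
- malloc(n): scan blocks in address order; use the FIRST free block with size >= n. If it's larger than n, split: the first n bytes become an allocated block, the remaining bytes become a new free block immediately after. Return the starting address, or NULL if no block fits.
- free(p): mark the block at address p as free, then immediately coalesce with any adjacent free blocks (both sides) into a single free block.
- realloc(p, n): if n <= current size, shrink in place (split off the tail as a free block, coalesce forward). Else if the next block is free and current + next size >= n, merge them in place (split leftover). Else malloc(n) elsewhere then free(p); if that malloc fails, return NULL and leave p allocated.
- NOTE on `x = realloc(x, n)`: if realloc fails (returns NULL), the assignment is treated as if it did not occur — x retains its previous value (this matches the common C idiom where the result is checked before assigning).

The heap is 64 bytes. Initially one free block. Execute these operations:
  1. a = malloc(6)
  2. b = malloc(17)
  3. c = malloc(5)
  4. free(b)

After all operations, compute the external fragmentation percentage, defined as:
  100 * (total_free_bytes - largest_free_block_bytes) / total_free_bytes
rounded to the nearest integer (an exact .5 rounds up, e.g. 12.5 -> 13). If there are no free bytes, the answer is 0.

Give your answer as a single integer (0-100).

Answer: 32

Derivation:
Op 1: a = malloc(6) -> a = 0; heap: [0-5 ALLOC][6-63 FREE]
Op 2: b = malloc(17) -> b = 6; heap: [0-5 ALLOC][6-22 ALLOC][23-63 FREE]
Op 3: c = malloc(5) -> c = 23; heap: [0-5 ALLOC][6-22 ALLOC][23-27 ALLOC][28-63 FREE]
Op 4: free(b) -> (freed b); heap: [0-5 ALLOC][6-22 FREE][23-27 ALLOC][28-63 FREE]
Free blocks: [17 36] total_free=53 largest=36 -> 100*(53-36)/53 = 1700/53 ≈ 32.075 -> rounds to 32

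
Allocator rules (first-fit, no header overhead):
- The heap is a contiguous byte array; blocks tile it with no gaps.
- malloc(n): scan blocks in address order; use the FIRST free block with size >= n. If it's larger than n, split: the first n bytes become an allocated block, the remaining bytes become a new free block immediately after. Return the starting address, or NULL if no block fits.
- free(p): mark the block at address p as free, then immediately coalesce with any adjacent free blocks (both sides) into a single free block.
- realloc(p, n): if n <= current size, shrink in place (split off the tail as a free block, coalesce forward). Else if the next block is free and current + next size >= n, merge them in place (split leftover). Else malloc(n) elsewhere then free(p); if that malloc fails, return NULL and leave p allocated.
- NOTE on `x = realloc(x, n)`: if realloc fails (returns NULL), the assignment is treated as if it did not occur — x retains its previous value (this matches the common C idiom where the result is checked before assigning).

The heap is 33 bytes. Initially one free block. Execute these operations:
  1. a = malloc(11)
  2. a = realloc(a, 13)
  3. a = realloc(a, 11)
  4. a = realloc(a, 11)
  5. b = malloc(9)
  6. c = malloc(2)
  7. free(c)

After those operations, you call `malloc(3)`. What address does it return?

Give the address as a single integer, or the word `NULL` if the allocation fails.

Answer: 20

Derivation:
Op 1: a = malloc(11) -> a = 0; heap: [0-10 ALLOC][11-32 FREE]
Op 2: a = realloc(a, 13) -> a = 0; heap: [0-12 ALLOC][13-32 FREE]
Op 3: a = realloc(a, 11) -> a = 0; heap: [0-10 ALLOC][11-32 FREE]
Op 4: a = realloc(a, 11) -> a = 0; heap: [0-10 ALLOC][11-32 FREE]
Op 5: b = malloc(9) -> b = 11; heap: [0-10 ALLOC][11-19 ALLOC][20-32 FREE]
Op 6: c = malloc(2) -> c = 20; heap: [0-10 ALLOC][11-19 ALLOC][20-21 ALLOC][22-32 FREE]
Op 7: free(c) -> (freed c); heap: [0-10 ALLOC][11-19 ALLOC][20-32 FREE]
malloc(3): first-fit scan over [0-10 ALLOC][11-19 ALLOC][20-32 FREE] -> 20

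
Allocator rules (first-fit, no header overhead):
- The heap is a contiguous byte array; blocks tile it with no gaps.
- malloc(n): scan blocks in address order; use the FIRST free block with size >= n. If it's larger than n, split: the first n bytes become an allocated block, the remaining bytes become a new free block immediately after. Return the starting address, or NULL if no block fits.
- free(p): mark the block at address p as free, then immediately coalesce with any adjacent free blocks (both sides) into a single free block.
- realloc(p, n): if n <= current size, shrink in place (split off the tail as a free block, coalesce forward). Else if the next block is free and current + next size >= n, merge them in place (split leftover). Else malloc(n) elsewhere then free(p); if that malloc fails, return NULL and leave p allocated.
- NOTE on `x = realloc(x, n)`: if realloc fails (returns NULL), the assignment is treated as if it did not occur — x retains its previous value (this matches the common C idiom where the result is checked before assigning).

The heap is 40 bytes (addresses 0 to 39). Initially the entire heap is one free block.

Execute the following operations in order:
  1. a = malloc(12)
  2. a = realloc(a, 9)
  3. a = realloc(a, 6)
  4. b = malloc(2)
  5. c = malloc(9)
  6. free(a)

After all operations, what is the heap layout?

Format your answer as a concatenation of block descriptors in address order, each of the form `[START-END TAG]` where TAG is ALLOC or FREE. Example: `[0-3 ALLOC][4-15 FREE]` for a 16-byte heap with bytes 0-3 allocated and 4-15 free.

Op 1: a = malloc(12) -> a = 0; heap: [0-11 ALLOC][12-39 FREE]
Op 2: a = realloc(a, 9) -> a = 0; heap: [0-8 ALLOC][9-39 FREE]
Op 3: a = realloc(a, 6) -> a = 0; heap: [0-5 ALLOC][6-39 FREE]
Op 4: b = malloc(2) -> b = 6; heap: [0-5 ALLOC][6-7 ALLOC][8-39 FREE]
Op 5: c = malloc(9) -> c = 8; heap: [0-5 ALLOC][6-7 ALLOC][8-16 ALLOC][17-39 FREE]
Op 6: free(a) -> (freed a); heap: [0-5 FREE][6-7 ALLOC][8-16 ALLOC][17-39 FREE]

Answer: [0-5 FREE][6-7 ALLOC][8-16 ALLOC][17-39 FREE]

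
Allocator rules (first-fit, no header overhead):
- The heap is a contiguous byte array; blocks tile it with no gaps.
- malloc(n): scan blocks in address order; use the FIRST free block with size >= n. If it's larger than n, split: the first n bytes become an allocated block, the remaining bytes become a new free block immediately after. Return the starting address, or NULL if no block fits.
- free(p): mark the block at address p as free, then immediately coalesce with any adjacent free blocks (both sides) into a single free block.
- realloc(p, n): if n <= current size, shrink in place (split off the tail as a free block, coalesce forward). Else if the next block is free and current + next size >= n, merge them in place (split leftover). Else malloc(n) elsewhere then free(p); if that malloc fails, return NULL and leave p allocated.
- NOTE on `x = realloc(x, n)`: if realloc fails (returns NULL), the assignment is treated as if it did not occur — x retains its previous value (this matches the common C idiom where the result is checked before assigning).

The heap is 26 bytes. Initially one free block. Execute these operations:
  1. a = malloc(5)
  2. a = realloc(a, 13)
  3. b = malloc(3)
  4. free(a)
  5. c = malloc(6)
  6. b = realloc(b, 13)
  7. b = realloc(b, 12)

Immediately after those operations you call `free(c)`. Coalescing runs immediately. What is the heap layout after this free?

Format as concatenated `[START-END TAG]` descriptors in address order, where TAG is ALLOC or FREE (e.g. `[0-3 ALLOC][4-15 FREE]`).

Answer: [0-12 FREE][13-24 ALLOC][25-25 FREE]

Derivation:
Op 1: a = malloc(5) -> a = 0; heap: [0-4 ALLOC][5-25 FREE]
Op 2: a = realloc(a, 13) -> a = 0; heap: [0-12 ALLOC][13-25 FREE]
Op 3: b = malloc(3) -> b = 13; heap: [0-12 ALLOC][13-15 ALLOC][16-25 FREE]
Op 4: free(a) -> (freed a); heap: [0-12 FREE][13-15 ALLOC][16-25 FREE]
Op 5: c = malloc(6) -> c = 0; heap: [0-5 ALLOC][6-12 FREE][13-15 ALLOC][16-25 FREE]
Op 6: b = realloc(b, 13) -> b = 13; heap: [0-5 ALLOC][6-12 FREE][13-25 ALLOC]
Op 7: b = realloc(b, 12) -> b = 13; heap: [0-5 ALLOC][6-12 FREE][13-24 ALLOC][25-25 FREE]
free(c): c = 0 -> block [0-5 ALLOC]; mark free, coalesce with adjacent free neighbors -> [0-12 FREE][13-24 ALLOC][25-25 FREE]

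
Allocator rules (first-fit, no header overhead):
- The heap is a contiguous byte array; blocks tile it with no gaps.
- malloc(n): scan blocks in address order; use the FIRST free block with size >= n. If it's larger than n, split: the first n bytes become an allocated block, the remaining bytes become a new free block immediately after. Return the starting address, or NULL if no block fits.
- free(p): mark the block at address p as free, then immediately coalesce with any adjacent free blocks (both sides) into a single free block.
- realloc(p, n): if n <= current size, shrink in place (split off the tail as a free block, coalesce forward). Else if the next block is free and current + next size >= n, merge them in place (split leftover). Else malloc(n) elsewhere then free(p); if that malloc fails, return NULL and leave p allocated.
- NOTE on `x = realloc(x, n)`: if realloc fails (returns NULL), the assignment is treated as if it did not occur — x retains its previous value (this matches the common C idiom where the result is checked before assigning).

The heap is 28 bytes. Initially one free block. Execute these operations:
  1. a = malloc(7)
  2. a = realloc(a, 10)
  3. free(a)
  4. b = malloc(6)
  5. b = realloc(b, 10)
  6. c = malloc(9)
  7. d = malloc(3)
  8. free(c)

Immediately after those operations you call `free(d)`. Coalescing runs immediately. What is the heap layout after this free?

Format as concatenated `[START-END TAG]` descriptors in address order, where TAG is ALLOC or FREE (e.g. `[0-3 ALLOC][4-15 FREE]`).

Answer: [0-9 ALLOC][10-27 FREE]

Derivation:
Op 1: a = malloc(7) -> a = 0; heap: [0-6 ALLOC][7-27 FREE]
Op 2: a = realloc(a, 10) -> a = 0; heap: [0-9 ALLOC][10-27 FREE]
Op 3: free(a) -> (freed a); heap: [0-27 FREE]
Op 4: b = malloc(6) -> b = 0; heap: [0-5 ALLOC][6-27 FREE]
Op 5: b = realloc(b, 10) -> b = 0; heap: [0-9 ALLOC][10-27 FREE]
Op 6: c = malloc(9) -> c = 10; heap: [0-9 ALLOC][10-18 ALLOC][19-27 FREE]
Op 7: d = malloc(3) -> d = 19; heap: [0-9 ALLOC][10-18 ALLOC][19-21 ALLOC][22-27 FREE]
Op 8: free(c) -> (freed c); heap: [0-9 ALLOC][10-18 FREE][19-21 ALLOC][22-27 FREE]
free(d): d = 19 -> block [19-21 ALLOC]; mark free, coalesce with adjacent free neighbors -> [0-9 ALLOC][10-27 FREE]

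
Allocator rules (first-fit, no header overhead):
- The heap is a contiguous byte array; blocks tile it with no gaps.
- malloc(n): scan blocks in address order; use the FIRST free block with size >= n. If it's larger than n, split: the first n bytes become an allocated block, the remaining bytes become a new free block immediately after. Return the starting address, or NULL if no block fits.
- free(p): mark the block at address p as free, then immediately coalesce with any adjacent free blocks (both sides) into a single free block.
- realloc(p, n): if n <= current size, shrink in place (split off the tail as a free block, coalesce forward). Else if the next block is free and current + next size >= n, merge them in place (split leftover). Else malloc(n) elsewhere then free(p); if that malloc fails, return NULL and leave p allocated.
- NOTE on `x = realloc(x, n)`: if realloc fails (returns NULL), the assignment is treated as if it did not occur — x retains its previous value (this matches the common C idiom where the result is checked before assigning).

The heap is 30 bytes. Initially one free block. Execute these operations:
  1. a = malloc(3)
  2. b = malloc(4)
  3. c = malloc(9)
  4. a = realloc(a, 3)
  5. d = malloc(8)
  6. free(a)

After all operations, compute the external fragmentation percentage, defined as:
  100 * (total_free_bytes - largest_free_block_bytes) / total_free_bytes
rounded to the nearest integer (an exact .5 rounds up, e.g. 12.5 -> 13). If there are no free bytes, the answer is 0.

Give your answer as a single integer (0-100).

Op 1: a = malloc(3) -> a = 0; heap: [0-2 ALLOC][3-29 FREE]
Op 2: b = malloc(4) -> b = 3; heap: [0-2 ALLOC][3-6 ALLOC][7-29 FREE]
Op 3: c = malloc(9) -> c = 7; heap: [0-2 ALLOC][3-6 ALLOC][7-15 ALLOC][16-29 FREE]
Op 4: a = realloc(a, 3) -> a = 0; heap: [0-2 ALLOC][3-6 ALLOC][7-15 ALLOC][16-29 FREE]
Op 5: d = malloc(8) -> d = 16; heap: [0-2 ALLOC][3-6 ALLOC][7-15 ALLOC][16-23 ALLOC][24-29 FREE]
Op 6: free(a) -> (freed a); heap: [0-2 FREE][3-6 ALLOC][7-15 ALLOC][16-23 ALLOC][24-29 FREE]
Free blocks: [3 6] total_free=9 largest=6 -> 100*(9-6)/9 = 300/9 ≈ 33.333 -> rounds to 33

Answer: 33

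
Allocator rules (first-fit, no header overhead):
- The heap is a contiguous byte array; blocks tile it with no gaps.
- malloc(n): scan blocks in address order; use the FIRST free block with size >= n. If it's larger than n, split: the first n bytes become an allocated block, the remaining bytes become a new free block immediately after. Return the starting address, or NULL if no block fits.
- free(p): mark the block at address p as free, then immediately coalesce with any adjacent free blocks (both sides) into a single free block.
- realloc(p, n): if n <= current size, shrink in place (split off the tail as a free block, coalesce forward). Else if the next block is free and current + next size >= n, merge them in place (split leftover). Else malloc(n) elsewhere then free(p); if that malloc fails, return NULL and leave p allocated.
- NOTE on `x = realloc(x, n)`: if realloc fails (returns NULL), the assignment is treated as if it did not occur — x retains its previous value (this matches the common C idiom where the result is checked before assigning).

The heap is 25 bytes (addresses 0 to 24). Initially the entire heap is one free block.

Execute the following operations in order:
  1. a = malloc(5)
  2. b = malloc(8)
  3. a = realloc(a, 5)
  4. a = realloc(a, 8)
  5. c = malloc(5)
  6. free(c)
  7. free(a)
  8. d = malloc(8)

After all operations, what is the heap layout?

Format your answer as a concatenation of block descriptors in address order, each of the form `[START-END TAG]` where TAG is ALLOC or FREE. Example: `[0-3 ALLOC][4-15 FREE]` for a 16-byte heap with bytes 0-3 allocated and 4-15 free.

Op 1: a = malloc(5) -> a = 0; heap: [0-4 ALLOC][5-24 FREE]
Op 2: b = malloc(8) -> b = 5; heap: [0-4 ALLOC][5-12 ALLOC][13-24 FREE]
Op 3: a = realloc(a, 5) -> a = 0; heap: [0-4 ALLOC][5-12 ALLOC][13-24 FREE]
Op 4: a = realloc(a, 8) -> a = 13; heap: [0-4 FREE][5-12 ALLOC][13-20 ALLOC][21-24 FREE]
Op 5: c = malloc(5) -> c = 0; heap: [0-4 ALLOC][5-12 ALLOC][13-20 ALLOC][21-24 FREE]
Op 6: free(c) -> (freed c); heap: [0-4 FREE][5-12 ALLOC][13-20 ALLOC][21-24 FREE]
Op 7: free(a) -> (freed a); heap: [0-4 FREE][5-12 ALLOC][13-24 FREE]
Op 8: d = malloc(8) -> d = 13; heap: [0-4 FREE][5-12 ALLOC][13-20 ALLOC][21-24 FREE]

Answer: [0-4 FREE][5-12 ALLOC][13-20 ALLOC][21-24 FREE]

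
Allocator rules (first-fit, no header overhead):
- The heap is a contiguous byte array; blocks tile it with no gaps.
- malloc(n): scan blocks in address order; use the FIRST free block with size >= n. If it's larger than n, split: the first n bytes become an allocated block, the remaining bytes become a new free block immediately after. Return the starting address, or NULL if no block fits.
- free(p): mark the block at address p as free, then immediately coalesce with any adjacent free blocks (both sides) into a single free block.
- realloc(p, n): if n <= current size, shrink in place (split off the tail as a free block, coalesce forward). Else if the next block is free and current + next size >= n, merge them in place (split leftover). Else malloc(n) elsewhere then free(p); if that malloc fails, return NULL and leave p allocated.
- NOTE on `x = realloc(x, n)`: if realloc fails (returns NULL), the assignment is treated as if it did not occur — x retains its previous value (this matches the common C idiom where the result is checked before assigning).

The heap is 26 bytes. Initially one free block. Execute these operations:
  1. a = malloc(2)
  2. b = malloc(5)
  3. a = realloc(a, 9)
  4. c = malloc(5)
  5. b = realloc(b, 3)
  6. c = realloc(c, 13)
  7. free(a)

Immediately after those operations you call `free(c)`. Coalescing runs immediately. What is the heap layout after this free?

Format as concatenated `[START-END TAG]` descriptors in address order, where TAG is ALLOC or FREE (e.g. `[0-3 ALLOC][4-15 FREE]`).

Op 1: a = malloc(2) -> a = 0; heap: [0-1 ALLOC][2-25 FREE]
Op 2: b = malloc(5) -> b = 2; heap: [0-1 ALLOC][2-6 ALLOC][7-25 FREE]
Op 3: a = realloc(a, 9) -> a = 7; heap: [0-1 FREE][2-6 ALLOC][7-15 ALLOC][16-25 FREE]
Op 4: c = malloc(5) -> c = 16; heap: [0-1 FREE][2-6 ALLOC][7-15 ALLOC][16-20 ALLOC][21-25 FREE]
Op 5: b = realloc(b, 3) -> b = 2; heap: [0-1 FREE][2-4 ALLOC][5-6 FREE][7-15 ALLOC][16-20 ALLOC][21-25 FREE]
Op 6: c = realloc(c, 13) -> NULL (c unchanged); heap: [0-1 FREE][2-4 ALLOC][5-6 FREE][7-15 ALLOC][16-20 ALLOC][21-25 FREE]
Op 7: free(a) -> (freed a); heap: [0-1 FREE][2-4 ALLOC][5-15 FREE][16-20 ALLOC][21-25 FREE]
free(c): c = 16 -> block [16-20 ALLOC]; mark free, coalesce with adjacent free neighbors -> [0-1 FREE][2-4 ALLOC][5-25 FREE]

Answer: [0-1 FREE][2-4 ALLOC][5-25 FREE]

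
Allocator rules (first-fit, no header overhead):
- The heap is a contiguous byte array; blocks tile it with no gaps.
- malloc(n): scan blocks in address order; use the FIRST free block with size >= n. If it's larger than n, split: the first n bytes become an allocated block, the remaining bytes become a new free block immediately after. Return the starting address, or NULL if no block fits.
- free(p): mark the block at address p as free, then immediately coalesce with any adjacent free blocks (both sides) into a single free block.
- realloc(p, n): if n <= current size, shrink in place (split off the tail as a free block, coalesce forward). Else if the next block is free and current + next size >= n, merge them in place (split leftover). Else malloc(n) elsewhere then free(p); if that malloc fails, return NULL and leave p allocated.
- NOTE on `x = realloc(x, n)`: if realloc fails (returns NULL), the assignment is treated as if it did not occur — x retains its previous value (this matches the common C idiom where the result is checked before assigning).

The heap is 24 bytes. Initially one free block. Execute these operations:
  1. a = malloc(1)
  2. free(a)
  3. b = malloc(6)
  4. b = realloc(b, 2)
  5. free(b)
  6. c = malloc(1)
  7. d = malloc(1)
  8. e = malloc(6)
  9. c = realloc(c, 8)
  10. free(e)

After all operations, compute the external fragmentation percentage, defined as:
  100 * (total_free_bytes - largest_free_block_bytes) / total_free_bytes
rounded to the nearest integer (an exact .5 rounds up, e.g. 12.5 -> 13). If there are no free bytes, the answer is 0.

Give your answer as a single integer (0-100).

Answer: 47

Derivation:
Op 1: a = malloc(1) -> a = 0; heap: [0-0 ALLOC][1-23 FREE]
Op 2: free(a) -> (freed a); heap: [0-23 FREE]
Op 3: b = malloc(6) -> b = 0; heap: [0-5 ALLOC][6-23 FREE]
Op 4: b = realloc(b, 2) -> b = 0; heap: [0-1 ALLOC][2-23 FREE]
Op 5: free(b) -> (freed b); heap: [0-23 FREE]
Op 6: c = malloc(1) -> c = 0; heap: [0-0 ALLOC][1-23 FREE]
Op 7: d = malloc(1) -> d = 1; heap: [0-0 ALLOC][1-1 ALLOC][2-23 FREE]
Op 8: e = malloc(6) -> e = 2; heap: [0-0 ALLOC][1-1 ALLOC][2-7 ALLOC][8-23 FREE]
Op 9: c = realloc(c, 8) -> c = 8; heap: [0-0 FREE][1-1 ALLOC][2-7 ALLOC][8-15 ALLOC][16-23 FREE]
Op 10: free(e) -> (freed e); heap: [0-0 FREE][1-1 ALLOC][2-7 FREE][8-15 ALLOC][16-23 FREE]
Free blocks: [1 6 8] total_free=15 largest=8 -> 100*(15-8)/15 = 700/15 ≈ 46.667 -> rounds to 47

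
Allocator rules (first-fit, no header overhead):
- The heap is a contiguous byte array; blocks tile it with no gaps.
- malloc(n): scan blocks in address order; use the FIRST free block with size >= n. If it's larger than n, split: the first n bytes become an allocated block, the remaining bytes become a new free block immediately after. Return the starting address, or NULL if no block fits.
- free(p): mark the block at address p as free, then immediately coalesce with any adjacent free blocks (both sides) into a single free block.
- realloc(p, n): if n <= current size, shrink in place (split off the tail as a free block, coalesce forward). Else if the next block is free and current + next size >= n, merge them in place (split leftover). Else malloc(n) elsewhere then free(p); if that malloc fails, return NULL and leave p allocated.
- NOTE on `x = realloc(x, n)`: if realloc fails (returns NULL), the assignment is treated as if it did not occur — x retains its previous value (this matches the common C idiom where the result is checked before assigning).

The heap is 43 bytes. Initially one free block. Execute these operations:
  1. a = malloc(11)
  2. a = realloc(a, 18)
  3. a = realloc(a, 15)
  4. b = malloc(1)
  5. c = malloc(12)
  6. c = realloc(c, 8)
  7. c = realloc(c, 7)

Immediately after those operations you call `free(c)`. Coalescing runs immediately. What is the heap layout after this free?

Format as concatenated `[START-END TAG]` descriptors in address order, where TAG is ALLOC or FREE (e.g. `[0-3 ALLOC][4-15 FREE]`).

Answer: [0-14 ALLOC][15-15 ALLOC][16-42 FREE]

Derivation:
Op 1: a = malloc(11) -> a = 0; heap: [0-10 ALLOC][11-42 FREE]
Op 2: a = realloc(a, 18) -> a = 0; heap: [0-17 ALLOC][18-42 FREE]
Op 3: a = realloc(a, 15) -> a = 0; heap: [0-14 ALLOC][15-42 FREE]
Op 4: b = malloc(1) -> b = 15; heap: [0-14 ALLOC][15-15 ALLOC][16-42 FREE]
Op 5: c = malloc(12) -> c = 16; heap: [0-14 ALLOC][15-15 ALLOC][16-27 ALLOC][28-42 FREE]
Op 6: c = realloc(c, 8) -> c = 16; heap: [0-14 ALLOC][15-15 ALLOC][16-23 ALLOC][24-42 FREE]
Op 7: c = realloc(c, 7) -> c = 16; heap: [0-14 ALLOC][15-15 ALLOC][16-22 ALLOC][23-42 FREE]
free(c): c = 16 -> block [16-22 ALLOC]; mark free, coalesce with adjacent free neighbors -> [0-14 ALLOC][15-15 ALLOC][16-42 FREE]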